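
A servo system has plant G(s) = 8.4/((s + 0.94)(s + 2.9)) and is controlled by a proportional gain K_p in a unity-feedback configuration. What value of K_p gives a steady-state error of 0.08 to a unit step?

Steady-state error for a unit step on this type-0 loop is 1/(1 + K_p·G(0)).
G(0) = 3.081. Require 1/(1 + K_p·3.081) = 0.08, so 1 + 3.081·K_p = 12.5.
K_p = (12.5 − 1)/3.081 = 3.73.

K_p = 3.73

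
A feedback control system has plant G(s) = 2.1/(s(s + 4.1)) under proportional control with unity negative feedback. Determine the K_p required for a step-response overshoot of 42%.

From %OS = 100·exp(−πζ/√(1−ζ²)) = 42%, ζ = −ln(0.42)/√(π²+ln²(0.42)) = 0.2662.
Characteristic equation s² + 4.1s + 2.1K_p = 0 gives ζ = 4.1/(2√(2.1K_p)).
Setting ζ = 0.2662: √(2.1K_p) = 4.1/(2·0.2662) = 7.702, so K_p = 59.32/2.1 = 28.2.

K_p = 28.2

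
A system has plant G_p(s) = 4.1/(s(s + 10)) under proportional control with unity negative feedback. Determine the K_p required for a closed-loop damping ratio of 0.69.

K_p = 12.8

Closed-loop characteristic equation: s² + 10s + K_p·4.1 = 0.
So ω_n = √(4.1K_p) and 2ζω_n = 10, giving ζ = 10/(2√(4.1K_p)).
Setting ζ = 0.69: √(4.1K_p) = 10/(2·0.69) = 7.246, so K_p = 52.51/4.1 = 12.8.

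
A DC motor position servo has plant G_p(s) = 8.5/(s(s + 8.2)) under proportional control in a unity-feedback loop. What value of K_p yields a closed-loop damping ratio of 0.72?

Closed-loop characteristic equation: s² + 8.2s + K_p·8.5 = 0.
So ω_n = √(8.5K_p) and 2ζω_n = 8.2, giving ζ = 8.2/(2√(8.5K_p)).
Setting ζ = 0.72: √(8.5K_p) = 8.2/(2·0.72) = 5.694, so K_p = 32.43/8.5 = 3.81.

K_p = 3.81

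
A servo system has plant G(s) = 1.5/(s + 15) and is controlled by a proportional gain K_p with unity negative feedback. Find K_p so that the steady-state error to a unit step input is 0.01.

Steady-state error for a unit step on this type-0 loop is 1/(1 + K_p·G(0)).
G(0) = 0.1. Require 1/(1 + K_p·0.1) = 0.01, so 1 + 0.1·K_p = 100.
K_p = (100 − 1)/0.1 = 990.

K_p = 990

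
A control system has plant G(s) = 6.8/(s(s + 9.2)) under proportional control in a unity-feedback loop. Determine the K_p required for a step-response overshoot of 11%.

K_p = 9.42

From %OS = 100·exp(−πζ/√(1−ζ²)) = 11%, ζ = −ln(0.11)/√(π²+ln²(0.11)) = 0.5749.
Characteristic equation s² + 9.2s + 6.8K_p = 0 gives ζ = 9.2/(2√(6.8K_p)).
Setting ζ = 0.5749: √(6.8K_p) = 9.2/(2·0.5749) = 8.002, so K_p = 64.02/6.8 = 9.42.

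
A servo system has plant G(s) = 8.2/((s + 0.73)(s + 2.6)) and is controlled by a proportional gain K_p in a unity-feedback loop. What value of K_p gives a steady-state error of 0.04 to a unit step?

K_p = 5.56

For a type-0 loop with proportional control, e_ss = 1/(1 + K_p·G(0)).
G(0) = 4.32. Require 1/(1 + K_p·4.32) = 0.04, so 1 + 4.32·K_p = 25.
K_p = (25 − 1)/4.32 = 5.56.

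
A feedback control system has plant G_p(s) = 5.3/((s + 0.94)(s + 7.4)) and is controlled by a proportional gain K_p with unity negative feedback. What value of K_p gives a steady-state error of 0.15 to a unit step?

K_p = 7.44

The loop is type 0, so e_ss(step) = 1/(1 + K_pos) with K_pos = K_p·G_p(0).
G_p(0) = 0.7619. Require 1/(1 + K_p·0.7619) = 0.15, so 1 + 0.7619·K_p = 6.667.
K_p = (6.667 − 1)/0.7619 = 7.44.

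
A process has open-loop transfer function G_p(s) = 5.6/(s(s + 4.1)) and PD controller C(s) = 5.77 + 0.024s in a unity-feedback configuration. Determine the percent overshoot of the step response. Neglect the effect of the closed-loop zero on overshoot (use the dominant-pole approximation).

Forward path: (5.77 + 0.024s)·5.6/(s(s+4.1)). The closed-loop characteristic equation is s² + (4.1 + 5.6·0.024)s + 5.6·5.77 = 0.
That is s² + 4.234s + 32.31 = 0, so ω_n = 5.684 rad/s and ζ = 4.234/(2·5.684) = 0.3725.
%OS = 100·exp(−πζ/√(1−ζ²)) = 28.3%.

28.3%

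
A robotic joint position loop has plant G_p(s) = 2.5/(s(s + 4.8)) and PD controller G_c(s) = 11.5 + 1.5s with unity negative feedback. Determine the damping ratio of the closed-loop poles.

Forward path: (11.5 + 1.5s)·2.5/(s(s+4.8)). The closed-loop characteristic equation is s² + (4.8 + 2.5·1.5)s + 2.5·11.5 = 0.
That is s² + 8.55s + 28.75 = 0, so ω_n = 5.362 rad/s and ζ = 8.55/(2·5.362) = 0.7973.

ζ = 0.797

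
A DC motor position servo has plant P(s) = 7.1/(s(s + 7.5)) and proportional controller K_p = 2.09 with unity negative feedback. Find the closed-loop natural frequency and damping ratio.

With unity feedback the closed-loop characteristic equation is s² + 7.5s + 2.09·7.1 = s² + 7.5s + 14.84 = 0.
Matching s² + 2ζω_n s + ω_n²: ω_n = √14.84 = 3.852 rad/s and 2ζω_n = 7.5, so ζ = 7.5/(2·3.852) = 0.973.

ω_n = 3.85 rad/s, ζ = 0.973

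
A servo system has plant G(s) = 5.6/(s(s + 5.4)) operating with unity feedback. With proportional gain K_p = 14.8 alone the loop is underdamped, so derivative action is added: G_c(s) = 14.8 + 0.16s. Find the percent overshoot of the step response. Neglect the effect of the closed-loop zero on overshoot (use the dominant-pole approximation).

Forward path: (14.8 + 0.16s)·5.6/(s(s+5.4)). The closed-loop characteristic equation is s² + (5.4 + 5.6·0.16)s + 5.6·14.8 = 0.
That is s² + 6.296s + 82.88 = 0, so ω_n = 9.104 rad/s and ζ = 6.296/(2·9.104) = 0.3458.
%OS = 100·exp(−πζ/√(1−ζ²)) = 31.4%.

31.4%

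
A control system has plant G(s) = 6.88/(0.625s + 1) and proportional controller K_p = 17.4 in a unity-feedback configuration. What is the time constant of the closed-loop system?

τ = 0.00518 s

Closed loop: T(s) = K_p·G/(1+K_p·G) = 119.7/(0.625s + 1 + 119.7), with pole at s = −(1 + 119.7)/0.625 = −193.1.
Closed-loop time constant τ = 1/193.1 = 0.00518 s.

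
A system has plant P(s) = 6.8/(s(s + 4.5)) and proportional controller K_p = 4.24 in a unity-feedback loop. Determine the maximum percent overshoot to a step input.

23.5%

Closed-loop characteristic equation: s² + 4.5s + 28.83 = 0, so ω_n = 5.37 rad/s and ζ = 4.5/(2·5.37) = 0.419.
%OS = 100·exp(−πζ/√(1−ζ²)) = 100·exp(−π·0.419/√0.8244) = 23.5%.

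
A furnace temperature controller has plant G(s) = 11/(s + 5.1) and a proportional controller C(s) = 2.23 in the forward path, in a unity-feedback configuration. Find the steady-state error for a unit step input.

0.172

The loop is type 0. Static position error constant K_pos = C(0)·G(0) = 2.23·2.157 = 4.81.
Steady-state error to a unit step: e_ss = 1/(1+K_pos) = 1/5.81 = 0.172.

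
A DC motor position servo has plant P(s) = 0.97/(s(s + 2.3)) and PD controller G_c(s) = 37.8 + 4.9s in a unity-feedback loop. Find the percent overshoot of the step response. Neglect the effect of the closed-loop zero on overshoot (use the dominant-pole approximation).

Forward path: (37.8 + 4.9s)·0.97/(s(s+2.3)). The closed-loop characteristic equation is s² + (2.3 + 0.97·4.9)s + 0.97·37.8 = 0.
That is s² + 7.053s + 36.67 = 0, so ω_n = 6.055 rad/s and ζ = 7.053/(2·6.055) = 0.5824.
%OS = 100·exp(−πζ/√(1−ζ²)) = 10.5%.

10.5%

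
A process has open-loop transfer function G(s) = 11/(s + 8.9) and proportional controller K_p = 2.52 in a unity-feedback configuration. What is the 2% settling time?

T_s ≈ 0.109 s

Closed-loop transfer function: T(s) = K_p·G(s)/(1 + K_p·G(s)) = 27.72/(s + 8.9 + 27.72) = 27.72/(s + 36.62).
Time constant τ = 1/36.62 = 0.02731 s, so the 2% settling time is about 4τ = 0.109 s.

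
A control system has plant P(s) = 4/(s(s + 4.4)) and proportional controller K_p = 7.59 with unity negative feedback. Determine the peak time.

From 1 + K_pP(s) = 0: s² + 4.4s + 30.36 = 0 ⇒ ω_n = 5.51, ζ = 0.3993.
Damped frequency ω_d = ω_n√(1−ζ²) = 5.052 rad/s, so peak time T_p = π/ω_d = 0.622 s.

T_p = 0.622 s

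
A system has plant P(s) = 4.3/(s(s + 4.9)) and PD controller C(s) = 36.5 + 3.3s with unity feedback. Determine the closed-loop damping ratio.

ζ = 0.762

Forward path: (36.5 + 3.3s)·4.3/(s(s+4.9)). The closed-loop characteristic equation is s² + (4.9 + 4.3·3.3)s + 4.3·36.5 = 0.
That is s² + 19.09s + 156.9 = 0, so ω_n = 12.53 rad/s and ζ = 19.09/(2·12.53) = 0.7619.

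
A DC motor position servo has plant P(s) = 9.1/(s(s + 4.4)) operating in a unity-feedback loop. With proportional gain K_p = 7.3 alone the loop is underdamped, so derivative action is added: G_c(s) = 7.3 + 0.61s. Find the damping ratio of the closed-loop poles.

Forward path: (7.3 + 0.61s)·9.1/(s(s+4.4)). The closed-loop characteristic equation is s² + (4.4 + 9.1·0.61)s + 9.1·7.3 = 0.
That is s² + 9.951s + 66.43 = 0, so ω_n = 8.15 rad/s and ζ = 9.951/(2·8.15) = 0.6105.

ζ = 0.61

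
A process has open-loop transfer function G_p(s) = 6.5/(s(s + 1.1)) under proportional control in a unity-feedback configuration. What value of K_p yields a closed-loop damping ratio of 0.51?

K_p = 0.179

Closed-loop characteristic equation: s² + 1.1s + K_p·6.5 = 0.
So ω_n = √(6.5K_p) and 2ζω_n = 1.1, giving ζ = 1.1/(2√(6.5K_p)).
Setting ζ = 0.51: √(6.5K_p) = 1.1/(2·0.51) = 1.078, so K_p = 1.163/6.5 = 0.179.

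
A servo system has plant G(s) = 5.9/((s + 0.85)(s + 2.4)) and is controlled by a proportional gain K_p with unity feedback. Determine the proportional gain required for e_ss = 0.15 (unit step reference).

K_p = 1.96

Steady-state error for a unit step on this type-0 loop is 1/(1 + K_p·G(0)).
G(0) = 2.892. Require 1/(1 + K_p·2.892) = 0.15, so 1 + 2.892·K_p = 6.667.
K_p = (6.667 − 1)/2.892 = 1.96.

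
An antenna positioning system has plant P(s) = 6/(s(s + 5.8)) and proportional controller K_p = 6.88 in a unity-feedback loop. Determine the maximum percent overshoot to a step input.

The closed-loop denominator s² + 5.8s + 41.28 gives ω_n = √41.28 = 6.425 and ζ = 5.8/(2ω_n) = 0.4514.
%OS = 100·exp(−πζ/√(1−ζ²)) = 100·exp(−π·0.4514/√0.7963) = 20.4%.

20.4%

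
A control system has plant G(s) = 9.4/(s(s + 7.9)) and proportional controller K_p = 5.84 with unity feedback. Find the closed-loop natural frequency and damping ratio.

With unity feedback the closed-loop characteristic equation is s² + 7.9s + 5.84·9.4 = s² + 7.9s + 54.9 = 0.
Matching s² + 2ζω_n s + ω_n²: ω_n = √54.9 = 7.409 rad/s and 2ζω_n = 7.9, so ζ = 7.9/(2·7.409) = 0.533.

ω_n = 7.41 rad/s, ζ = 0.533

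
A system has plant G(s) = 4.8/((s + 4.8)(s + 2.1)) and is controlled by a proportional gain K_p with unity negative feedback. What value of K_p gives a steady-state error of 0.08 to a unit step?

The loop is type 0, so e_ss(step) = 1/(1 + K_pos) with K_pos = K_p·G(0).
G(0) = 0.4762. Require 1/(1 + K_p·0.4762) = 0.08, so 1 + 0.4762·K_p = 12.5.
K_p = (12.5 − 1)/0.4762 = 24.2.

K_p = 24.2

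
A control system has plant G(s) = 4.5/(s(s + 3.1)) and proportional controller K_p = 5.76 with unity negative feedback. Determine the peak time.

T_p = 0.648 s

Closed-loop characteristic equation: s² + 3.1s + 25.92 = 0, so ω_n = 5.091 rad/s and ζ = 3.1/(2·5.091) = 0.3044.
Damped frequency ω_d = ω_n√(1−ζ²) = 4.849 rad/s, so peak time T_p = π/ω_d = 0.648 s.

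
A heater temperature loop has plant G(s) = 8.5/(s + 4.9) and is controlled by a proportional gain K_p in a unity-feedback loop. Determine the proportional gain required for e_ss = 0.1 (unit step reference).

For a type-0 loop with proportional control, e_ss = 1/(1 + K_p·G(0)).
G(0) = 1.735. Require 1/(1 + K_p·1.735) = 0.1, so 1 + 1.735·K_p = 10.
K_p = (10 − 1)/1.735 = 5.19.

K_p = 5.19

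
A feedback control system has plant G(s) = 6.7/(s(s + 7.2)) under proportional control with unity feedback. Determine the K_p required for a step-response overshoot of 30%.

From %OS = 100·exp(−πζ/√(1−ζ²)) = 30%, ζ = −ln(0.3)/√(π²+ln²(0.3)) = 0.3579.
Characteristic equation s² + 7.2s + 6.7K_p = 0 gives ζ = 7.2/(2√(6.7K_p)).
Setting ζ = 0.3579: √(6.7K_p) = 7.2/(2·0.3579) = 10.06, so K_p = 101.2/6.7 = 15.1.

K_p = 15.1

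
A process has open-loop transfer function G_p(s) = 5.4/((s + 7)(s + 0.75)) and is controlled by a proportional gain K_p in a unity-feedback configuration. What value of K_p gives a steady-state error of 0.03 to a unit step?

K_p = 31.4

The loop is type 0, so e_ss(step) = 1/(1 + K_pos) with K_pos = K_p·G_p(0).
G_p(0) = 1.029. Require 1/(1 + K_p·1.029) = 0.03, so 1 + 1.029·K_p = 33.33.
K_p = (33.33 − 1)/1.029 = 31.4.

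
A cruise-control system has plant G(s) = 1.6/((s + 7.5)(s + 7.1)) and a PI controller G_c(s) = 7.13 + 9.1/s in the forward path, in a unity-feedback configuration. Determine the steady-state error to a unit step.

0

The open loop G_c(s)G(s) has a pole at the origin (type 1), so the static position error constant is infinite and e_ss = 1/(1+∞) = 0.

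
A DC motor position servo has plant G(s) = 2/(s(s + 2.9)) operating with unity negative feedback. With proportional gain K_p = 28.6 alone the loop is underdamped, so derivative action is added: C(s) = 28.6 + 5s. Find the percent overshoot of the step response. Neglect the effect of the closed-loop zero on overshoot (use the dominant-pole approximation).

Forward path: (28.6 + 5s)·2/(s(s+2.9)). The closed-loop characteristic equation is s² + (2.9 + 2·5)s + 2·28.6 = 0.
That is s² + 12.9s + 57.2 = 0, so ω_n = 7.563 rad/s and ζ = 12.9/(2·7.563) = 0.8528.
%OS = 100·exp(−πζ/√(1−ζ²)) = 0.591%.

0.591%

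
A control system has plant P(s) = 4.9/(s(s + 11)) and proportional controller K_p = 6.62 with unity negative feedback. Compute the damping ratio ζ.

With unity feedback the closed-loop characteristic equation is s² + 11s + 6.62·4.9 = s² + 11s + 32.44 = 0.
Matching s² + 2ζω_n s + ω_n²: ω_n = √32.44 = 5.695 rad/s and 2ζω_n = 11, so ζ = 11/(2·5.695) = 0.966.

ζ = 0.966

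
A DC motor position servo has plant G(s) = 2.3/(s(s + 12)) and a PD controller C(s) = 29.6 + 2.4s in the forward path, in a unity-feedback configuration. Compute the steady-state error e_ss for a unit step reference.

The open loop C(s)G(s) has a pole at the origin (type 1), so the static position error constant is infinite and e_ss = 1/(1+∞) = 0.

0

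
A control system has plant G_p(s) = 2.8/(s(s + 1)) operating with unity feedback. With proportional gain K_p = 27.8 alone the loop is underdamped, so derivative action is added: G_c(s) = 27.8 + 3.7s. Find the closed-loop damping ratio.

ζ = 0.644

Forward path: (27.8 + 3.7s)·2.8/(s(s+1)). The closed-loop characteristic equation is s² + (1 + 2.8·3.7)s + 2.8·27.8 = 0.
That is s² + 11.36s + 77.84 = 0, so ω_n = 8.823 rad/s and ζ = 11.36/(2·8.823) = 0.6438.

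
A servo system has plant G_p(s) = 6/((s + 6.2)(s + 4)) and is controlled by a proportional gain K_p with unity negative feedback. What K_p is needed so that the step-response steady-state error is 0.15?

K_p = 23.4

Steady-state error for a unit step on this type-0 loop is 1/(1 + K_p·G_p(0)).
G_p(0) = 0.2419. Require 1/(1 + K_p·0.2419) = 0.15, so 1 + 0.2419·K_p = 6.667.
K_p = (6.667 − 1)/0.2419 = 23.4.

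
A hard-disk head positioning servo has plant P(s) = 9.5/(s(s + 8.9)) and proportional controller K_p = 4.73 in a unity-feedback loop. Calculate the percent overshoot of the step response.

From 1 + K_pP(s) = 0: s² + 8.9s + 44.94 = 0 ⇒ ω_n = 6.703, ζ = 0.6638.
%OS = 100·exp(−πζ/√(1−ζ²)) = 100·exp(−π·0.6638/√0.5593) = 6.15%.

6.15%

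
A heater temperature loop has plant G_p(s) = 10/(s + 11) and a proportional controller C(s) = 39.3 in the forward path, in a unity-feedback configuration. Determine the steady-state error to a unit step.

The loop is type 0. Static position error constant K_pos = C(0)·G_p(0) = 39.3·0.9091 = 35.73.
Steady-state error to a unit step: e_ss = 1/(1+K_pos) = 1/36.73 = 0.0272.

0.0272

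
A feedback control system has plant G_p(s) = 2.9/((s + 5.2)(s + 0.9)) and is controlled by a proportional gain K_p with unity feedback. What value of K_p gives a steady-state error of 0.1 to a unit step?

For a type-0 loop with proportional control, e_ss = 1/(1 + K_p·G_p(0)).
G_p(0) = 0.6197. Require 1/(1 + K_p·0.6197) = 0.1, so 1 + 0.6197·K_p = 10.
K_p = (10 − 1)/0.6197 = 14.5.

K_p = 14.5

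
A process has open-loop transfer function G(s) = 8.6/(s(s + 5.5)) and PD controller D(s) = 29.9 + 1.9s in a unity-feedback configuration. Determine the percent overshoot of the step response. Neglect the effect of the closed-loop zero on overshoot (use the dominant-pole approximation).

5.39%

Forward path: (29.9 + 1.9s)·8.6/(s(s+5.5)). The closed-loop characteristic equation is s² + (5.5 + 8.6·1.9)s + 8.6·29.9 = 0.
That is s² + 21.84s + 257.1 = 0, so ω_n = 16.04 rad/s and ζ = 21.84/(2·16.04) = 0.681.
%OS = 100·exp(−πζ/√(1−ζ²)) = 5.39%.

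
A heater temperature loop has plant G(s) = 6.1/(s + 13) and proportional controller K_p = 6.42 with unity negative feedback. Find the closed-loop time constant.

τ = 0.0192 s

Closed-loop transfer function: T(s) = K_p·G(s)/(1 + K_p·G(s)) = 39.16/(s + 13 + 39.16) = 39.16/(s + 52.16).
Time constant τ = 1/52.16 = 0.0192 s.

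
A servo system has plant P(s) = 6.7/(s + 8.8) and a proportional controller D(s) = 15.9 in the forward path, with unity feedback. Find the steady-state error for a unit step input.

The loop is type 0. Static position error constant K_pos = D(0)·P(0) = 15.9·0.7614 = 12.11.
Steady-state error to a unit step: e_ss = 1/(1+K_pos) = 1/13.11 = 0.0763.

0.0763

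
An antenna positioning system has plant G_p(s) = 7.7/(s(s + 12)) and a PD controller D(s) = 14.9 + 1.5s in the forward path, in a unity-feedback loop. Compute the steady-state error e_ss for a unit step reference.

0

The open loop D(s)G_p(s) has a pole at the origin (type 1), so the static position error constant is infinite and e_ss = 1/(1+∞) = 0.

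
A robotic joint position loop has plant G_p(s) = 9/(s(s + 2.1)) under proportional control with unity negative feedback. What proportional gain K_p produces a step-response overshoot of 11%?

K_p = 0.371

From %OS = 100·exp(−πζ/√(1−ζ²)) = 11%, ζ = −ln(0.11)/√(π²+ln²(0.11)) = 0.5749.
Characteristic equation s² + 2.1s + 9K_p = 0 gives ζ = 2.1/(2√(9K_p)).
Setting ζ = 0.5749: √(9K_p) = 2.1/(2·0.5749) = 1.826, so K_p = 3.336/9 = 0.371.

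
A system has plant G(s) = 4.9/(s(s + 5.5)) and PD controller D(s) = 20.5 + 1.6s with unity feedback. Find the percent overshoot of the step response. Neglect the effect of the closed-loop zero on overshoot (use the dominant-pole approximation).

Forward path: (20.5 + 1.6s)·4.9/(s(s+5.5)). The closed-loop characteristic equation is s² + (5.5 + 4.9·1.6)s + 4.9·20.5 = 0.
That is s² + 13.34s + 100.5 = 0, so ω_n = 10.02 rad/s and ζ = 13.34/(2·10.02) = 0.6655.
%OS = 100·exp(−πζ/√(1−ζ²)) = 6.07%.

6.07%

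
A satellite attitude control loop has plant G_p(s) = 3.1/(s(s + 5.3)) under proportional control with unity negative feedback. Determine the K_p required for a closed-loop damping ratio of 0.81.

Closed-loop characteristic equation: s² + 5.3s + K_p·3.1 = 0.
So ω_n = √(3.1K_p) and 2ζω_n = 5.3, giving ζ = 5.3/(2√(3.1K_p)).
Setting ζ = 0.81: √(3.1K_p) = 5.3/(2·0.81) = 3.272, so K_p = 10.7/3.1 = 3.45.

K_p = 3.45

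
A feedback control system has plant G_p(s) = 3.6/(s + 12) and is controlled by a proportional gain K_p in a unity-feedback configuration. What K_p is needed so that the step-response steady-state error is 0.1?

K_p = 30

For a type-0 loop with proportional control, e_ss = 1/(1 + K_p·G_p(0)).
G_p(0) = 0.3. Require 1/(1 + K_p·0.3) = 0.1, so 1 + 0.3·K_p = 10.
K_p = (10 − 1)/0.3 = 30.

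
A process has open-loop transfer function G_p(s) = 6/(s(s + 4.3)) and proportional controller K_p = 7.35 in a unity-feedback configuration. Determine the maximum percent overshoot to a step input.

34.1%

Closed-loop characteristic equation: s² + 4.3s + 44.1 = 0, so ω_n = 6.641 rad/s and ζ = 4.3/(2·6.641) = 0.3238.
%OS = 100·exp(−πζ/√(1−ζ²)) = 100·exp(−π·0.3238/√0.8952) = 34.1%.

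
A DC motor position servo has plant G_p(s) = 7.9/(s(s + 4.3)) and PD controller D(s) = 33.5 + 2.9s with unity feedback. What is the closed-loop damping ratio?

Forward path: (33.5 + 2.9s)·7.9/(s(s+4.3)). The closed-loop characteristic equation is s² + (4.3 + 7.9·2.9)s + 7.9·33.5 = 0.
That is s² + 27.21s + 264.7 = 0, so ω_n = 16.27 rad/s and ζ = 27.21/(2·16.27) = 0.8363.

ζ = 0.836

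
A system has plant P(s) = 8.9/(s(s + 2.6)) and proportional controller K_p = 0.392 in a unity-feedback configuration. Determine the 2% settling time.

T_s ≈ 3.08 s

The closed-loop denominator s² + 2.6s + 3.489 gives ω_n = √3.489 = 1.868 and ζ = 2.6/(2ω_n) = 0.696.
2% settling time T_s ≈ 4/(ζω_n) = 4/1.3 = 3.08 s.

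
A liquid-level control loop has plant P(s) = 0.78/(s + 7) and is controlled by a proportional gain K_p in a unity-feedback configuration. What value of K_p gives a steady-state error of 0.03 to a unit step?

For a type-0 loop with proportional control, e_ss = 1/(1 + K_p·P(0)).
P(0) = 0.1114. Require 1/(1 + K_p·0.1114) = 0.03, so 1 + 0.1114·K_p = 33.33.
K_p = (33.33 − 1)/0.1114 = 290.

K_p = 290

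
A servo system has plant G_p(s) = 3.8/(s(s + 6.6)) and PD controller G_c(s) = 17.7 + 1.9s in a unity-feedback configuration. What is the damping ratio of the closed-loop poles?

ζ = 0.843

Forward path: (17.7 + 1.9s)·3.8/(s(s+6.6)). The closed-loop characteristic equation is s² + (6.6 + 3.8·1.9)s + 3.8·17.7 = 0.
That is s² + 13.82s + 67.26 = 0, so ω_n = 8.201 rad/s and ζ = 13.82/(2·8.201) = 0.8426.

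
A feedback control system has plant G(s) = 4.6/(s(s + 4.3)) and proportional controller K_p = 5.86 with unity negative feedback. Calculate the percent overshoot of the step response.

From 1 + K_pG(s) = 0: s² + 4.3s + 26.96 = 0 ⇒ ω_n = 5.192, ζ = 0.4141.
%OS = 100·exp(−πζ/√(1−ζ²)) = 100·exp(−π·0.4141/√0.8285) = 23.9%.

23.9%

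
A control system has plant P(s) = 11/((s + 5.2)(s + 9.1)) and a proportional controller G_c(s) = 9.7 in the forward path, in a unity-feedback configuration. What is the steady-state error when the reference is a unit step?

The loop is type 0. Static position error constant K_pos = G_c(0)·P(0) = 9.7·0.2325 = 2.255.
Steady-state error to a unit step: e_ss = 1/(1+K_pos) = 1/3.255 = 0.307.

0.307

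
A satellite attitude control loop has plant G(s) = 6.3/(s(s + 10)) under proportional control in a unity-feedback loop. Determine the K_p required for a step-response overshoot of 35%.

From %OS = 100·exp(−πζ/√(1−ζ²)) = 35%, ζ = −ln(0.35)/√(π²+ln²(0.35)) = 0.3169.
Characteristic equation s² + 10s + 6.3K_p = 0 gives ζ = 10/(2√(6.3K_p)).
Setting ζ = 0.3169: √(6.3K_p) = 10/(2·0.3169) = 15.78, so K_p = 248.9/6.3 = 39.5.

K_p = 39.5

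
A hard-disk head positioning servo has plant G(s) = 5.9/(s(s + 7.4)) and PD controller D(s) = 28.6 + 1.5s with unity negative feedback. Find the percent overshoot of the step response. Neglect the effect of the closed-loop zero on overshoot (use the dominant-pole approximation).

8.06%

Forward path: (28.6 + 1.5s)·5.9/(s(s+7.4)). The closed-loop characteristic equation is s² + (7.4 + 5.9·1.5)s + 5.9·28.6 = 0.
That is s² + 16.25s + 168.7 = 0, so ω_n = 12.99 rad/s and ζ = 16.25/(2·12.99) = 0.6255.
%OS = 100·exp(−πζ/√(1−ζ²)) = 8.06%.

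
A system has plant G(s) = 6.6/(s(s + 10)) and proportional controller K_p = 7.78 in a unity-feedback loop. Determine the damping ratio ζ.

ζ = 0.698

1 + K_p·G(s) = 0 gives s² + 10s + 51.35 = 0.
Matching s² + 2ζω_n s + ω_n²: ω_n = √51.35 = 7.166 rad/s and 2ζω_n = 10, so ζ = 10/(2·7.166) = 0.698.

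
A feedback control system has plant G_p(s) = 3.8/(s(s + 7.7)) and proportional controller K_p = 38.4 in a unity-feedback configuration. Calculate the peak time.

The closed-loop denominator s² + 7.7s + 145.9 gives ω_n = √145.9 = 12.08 and ζ = 7.7/(2ω_n) = 0.3187.
Damped frequency ω_d = ω_n√(1−ζ²) = 11.45 rad/s, so peak time T_p = π/ω_d = 0.274 s.

T_p = 0.274 s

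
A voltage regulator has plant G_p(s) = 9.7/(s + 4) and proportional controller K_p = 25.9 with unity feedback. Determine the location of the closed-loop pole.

s = -255.2

Closed-loop transfer function: T(s) = K_p·G_p(s)/(1 + K_p·G_p(s)) = 251.2/(s + 4 + 251.2) = 251.2/(s + 255.2).
The closed-loop pole is at s = −255.2.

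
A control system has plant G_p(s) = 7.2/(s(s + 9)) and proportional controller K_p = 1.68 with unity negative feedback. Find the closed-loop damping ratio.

ζ = 1.29

With unity feedback the closed-loop characteristic equation is s² + 9s + 1.68·7.2 = s² + 9s + 12.1 = 0.
Matching s² + 2ζω_n s + ω_n²: ω_n = √12.1 = 3.478 rad/s and 2ζω_n = 9, so ζ = 9/(2·3.478) = 1.29.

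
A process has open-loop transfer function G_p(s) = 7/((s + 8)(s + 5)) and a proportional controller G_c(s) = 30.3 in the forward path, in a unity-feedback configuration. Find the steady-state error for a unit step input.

The loop is type 0. Static position error constant K_pos = G_c(0)·G_p(0) = 30.3·0.175 = 5.303.
Steady-state error to a unit step: e_ss = 1/(1+K_pos) = 1/6.303 = 0.159.

0.159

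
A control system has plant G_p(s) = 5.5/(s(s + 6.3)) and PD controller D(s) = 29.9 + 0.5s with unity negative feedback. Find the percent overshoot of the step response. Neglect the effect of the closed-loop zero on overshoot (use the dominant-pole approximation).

30.6%

Forward path: (29.9 + 0.5s)·5.5/(s(s+6.3)). The closed-loop characteristic equation is s² + (6.3 + 5.5·0.5)s + 5.5·29.9 = 0.
That is s² + 9.05s + 164.4 = 0, so ω_n = 12.82 rad/s and ζ = 9.05/(2·12.82) = 0.3529.
%OS = 100·exp(−πζ/√(1−ζ²)) = 30.6%.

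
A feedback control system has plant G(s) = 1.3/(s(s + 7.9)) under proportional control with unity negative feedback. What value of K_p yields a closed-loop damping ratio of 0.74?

Closed-loop characteristic equation: s² + 7.9s + K_p·1.3 = 0.
So ω_n = √(1.3K_p) and 2ζω_n = 7.9, giving ζ = 7.9/(2√(1.3K_p)).
Setting ζ = 0.74: √(1.3K_p) = 7.9/(2·0.74) = 5.338, so K_p = 28.49/1.3 = 21.9.

K_p = 21.9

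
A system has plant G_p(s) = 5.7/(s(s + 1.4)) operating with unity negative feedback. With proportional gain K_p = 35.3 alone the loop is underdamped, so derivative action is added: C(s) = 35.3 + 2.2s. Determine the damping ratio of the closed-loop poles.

Forward path: (35.3 + 2.2s)·5.7/(s(s+1.4)). The closed-loop characteristic equation is s² + (1.4 + 5.7·2.2)s + 5.7·35.3 = 0.
That is s² + 13.94s + 201.2 = 0, so ω_n = 14.18 rad/s and ζ = 13.94/(2·14.18) = 0.4914.

ζ = 0.491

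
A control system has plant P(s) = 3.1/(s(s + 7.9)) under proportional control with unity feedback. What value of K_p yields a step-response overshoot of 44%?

From %OS = 100·exp(−πζ/√(1−ζ²)) = 44%, ζ = −ln(0.44)/√(π²+ln²(0.44)) = 0.2528.
Characteristic equation s² + 7.9s + 3.1K_p = 0 gives ζ = 7.9/(2√(3.1K_p)).
Setting ζ = 0.2528: √(3.1K_p) = 7.9/(2·0.2528) = 15.62, so K_p = 244.1/3.1 = 78.7.

K_p = 78.7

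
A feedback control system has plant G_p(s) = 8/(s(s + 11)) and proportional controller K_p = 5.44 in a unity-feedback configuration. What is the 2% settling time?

T_s ≈ 0.727 s

From 1 + K_pG_p(s) = 0: s² + 11s + 43.52 = 0 ⇒ ω_n = 6.597, ζ = 0.8337.
2% settling time T_s ≈ 4/(ζω_n) = 4/5.5 = 0.727 s.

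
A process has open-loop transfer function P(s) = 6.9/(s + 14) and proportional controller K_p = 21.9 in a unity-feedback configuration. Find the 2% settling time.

Closed-loop transfer function: T(s) = K_p·P(s)/(1 + K_p·P(s)) = 151.1/(s + 14 + 151.1) = 151.1/(s + 165.1).
Time constant τ = 1/165.1 = 0.006057 s, so the 2% settling time is about 4τ = 0.0242 s.

T_s ≈ 0.0242 s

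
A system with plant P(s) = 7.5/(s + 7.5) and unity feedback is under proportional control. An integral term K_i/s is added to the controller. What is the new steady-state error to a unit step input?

The integrator makes K_pos = lim_{s→0} C(s)G(s) infinite, so e_ss = 1/(1+K_pos) = 0.

0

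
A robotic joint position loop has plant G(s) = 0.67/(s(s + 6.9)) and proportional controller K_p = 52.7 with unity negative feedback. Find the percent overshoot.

Closed-loop characteristic equation: s² + 6.9s + 35.31 = 0, so ω_n = 5.942 rad/s and ζ = 6.9/(2·5.942) = 0.5806.
%OS = 100·exp(−πζ/√(1−ζ²)) = 100·exp(−π·0.5806/√0.6629) = 10.6%.

10.6%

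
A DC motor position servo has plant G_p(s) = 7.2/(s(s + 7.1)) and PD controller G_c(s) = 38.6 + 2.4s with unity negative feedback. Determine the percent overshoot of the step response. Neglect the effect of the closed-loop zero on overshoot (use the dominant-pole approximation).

3.45%

Forward path: (38.6 + 2.4s)·7.2/(s(s+7.1)). The closed-loop characteristic equation is s² + (7.1 + 7.2·2.4)s + 7.2·38.6 = 0.
That is s² + 24.38s + 277.9 = 0, so ω_n = 16.67 rad/s and ζ = 24.38/(2·16.67) = 0.7312.
%OS = 100·exp(−πζ/√(1−ζ²)) = 3.45%.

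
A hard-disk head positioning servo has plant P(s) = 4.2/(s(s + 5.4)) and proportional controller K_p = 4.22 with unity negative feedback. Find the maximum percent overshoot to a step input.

Closed-loop characteristic equation: s² + 5.4s + 17.72 = 0, so ω_n = 4.21 rad/s and ζ = 5.4/(2·4.21) = 0.6413.
%OS = 100·exp(−πζ/√(1−ζ²)) = 100·exp(−π·0.6413/√0.5887) = 7.24%.

7.24%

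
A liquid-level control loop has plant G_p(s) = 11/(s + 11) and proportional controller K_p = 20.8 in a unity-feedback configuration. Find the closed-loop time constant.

Closed-loop transfer function: T(s) = K_p·G_p(s)/(1 + K_p·G_p(s)) = 228.8/(s + 11 + 228.8) = 228.8/(s + 239.8).
Time constant τ = 1/239.8 = 0.00417 s.

τ = 0.00417 s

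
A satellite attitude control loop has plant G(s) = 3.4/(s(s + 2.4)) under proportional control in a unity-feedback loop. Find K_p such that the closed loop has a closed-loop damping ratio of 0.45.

Closed-loop characteristic equation: s² + 2.4s + K_p·3.4 = 0.
So ω_n = √(3.4K_p) and 2ζω_n = 2.4, giving ζ = 2.4/(2√(3.4K_p)).
Setting ζ = 0.45: √(3.4K_p) = 2.4/(2·0.45) = 2.667, so K_p = 7.111/3.4 = 2.09.

K_p = 2.09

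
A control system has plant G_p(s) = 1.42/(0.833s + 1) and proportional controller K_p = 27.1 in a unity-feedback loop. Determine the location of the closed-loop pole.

Closed loop: T(s) = K_p·G_p/(1+K_p·G_p) = 38.48/(0.833s + 1 + 38.48), with pole at s = −(1 + 38.48)/0.833 = −47.4.

s = -47.4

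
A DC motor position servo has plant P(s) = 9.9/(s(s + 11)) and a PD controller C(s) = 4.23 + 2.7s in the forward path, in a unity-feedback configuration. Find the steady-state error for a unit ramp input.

0.263

The loop has one pole at the origin (type 1). Velocity error constant K_v = lim_{s→0} s·C(s)P(s) = 4.23·9.9/11 = 3.807.
Steady-state error to a unit ramp: e_ss = 1/K_v = 0.263.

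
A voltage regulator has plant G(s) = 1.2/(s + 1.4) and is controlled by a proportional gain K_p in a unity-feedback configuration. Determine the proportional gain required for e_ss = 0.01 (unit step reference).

K_p = 115

Steady-state error for a unit step on this type-0 loop is 1/(1 + K_p·G(0)).
G(0) = 0.8571. Require 1/(1 + K_p·0.8571) = 0.01, so 1 + 0.8571·K_p = 100.
K_p = (100 − 1)/0.8571 = 115.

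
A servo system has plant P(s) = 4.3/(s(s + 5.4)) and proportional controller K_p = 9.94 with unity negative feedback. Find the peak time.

T_p = 0.528 s

The closed-loop denominator s² + 5.4s + 42.74 gives ω_n = √42.74 = 6.538 and ζ = 5.4/(2ω_n) = 0.413.
Damped frequency ω_d = ω_n√(1−ζ²) = 5.954 rad/s, so peak time T_p = π/ω_d = 0.528 s.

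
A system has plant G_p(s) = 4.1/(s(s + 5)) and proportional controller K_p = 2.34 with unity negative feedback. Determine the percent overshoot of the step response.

Closed-loop characteristic equation: s² + 5s + 9.594 = 0, so ω_n = 3.097 rad/s and ζ = 5/(2·3.097) = 0.8071.
%OS = 100·exp(−πζ/√(1−ζ²)) = 100·exp(−π·0.8071/√0.3486) = 1.36%.

1.36%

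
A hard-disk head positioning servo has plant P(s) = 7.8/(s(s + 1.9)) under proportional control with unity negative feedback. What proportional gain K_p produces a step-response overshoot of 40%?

K_p = 1.48

From %OS = 100·exp(−πζ/√(1−ζ²)) = 40%, ζ = −ln(0.4)/√(π²+ln²(0.4)) = 0.28.
Characteristic equation s² + 1.9s + 7.8K_p = 0 gives ζ = 1.9/(2√(7.8K_p)).
Setting ζ = 0.28: √(7.8K_p) = 1.9/(2·0.28) = 3.393, so K_p = 11.51/7.8 = 1.48.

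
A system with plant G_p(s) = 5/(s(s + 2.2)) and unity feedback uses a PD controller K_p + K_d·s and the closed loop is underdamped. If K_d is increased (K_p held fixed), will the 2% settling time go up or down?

Characteristic equation s² + (2.2 + 5K_d)s + 5K_p = 0: raising K_d increases ζω_n = (2.2+5K_d)/2 while the loop stays underdamped, so T_s ≈ 4/(ζω_n) decreases.

decrease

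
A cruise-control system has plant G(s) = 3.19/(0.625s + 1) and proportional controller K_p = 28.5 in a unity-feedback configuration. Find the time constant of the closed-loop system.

τ = 0.0068 s

Closed loop: T(s) = K_p·G/(1+K_p·G) = 90.91/(0.625s + 1 + 90.91), with pole at s = −(1 + 90.91)/0.625 = −147.1.
Closed-loop time constant τ = 1/147.1 = 0.0068 s.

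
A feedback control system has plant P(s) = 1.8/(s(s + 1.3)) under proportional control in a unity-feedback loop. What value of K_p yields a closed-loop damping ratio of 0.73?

K_p = 0.44

Closed-loop characteristic equation: s² + 1.3s + K_p·1.8 = 0.
So ω_n = √(1.8K_p) and 2ζω_n = 1.3, giving ζ = 1.3/(2√(1.8K_p)).
Setting ζ = 0.73: √(1.8K_p) = 1.3/(2·0.73) = 0.8904, so K_p = 0.7928/1.8 = 0.44.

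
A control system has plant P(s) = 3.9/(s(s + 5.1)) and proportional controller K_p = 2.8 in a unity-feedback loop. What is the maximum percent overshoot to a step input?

Closed-loop characteristic equation: s² + 5.1s + 10.92 = 0, so ω_n = 3.305 rad/s and ζ = 5.1/(2·3.305) = 0.7717.
%OS = 100·exp(−πζ/√(1−ζ²)) = 100·exp(−π·0.7717/√0.4045) = 2.21%.

2.21%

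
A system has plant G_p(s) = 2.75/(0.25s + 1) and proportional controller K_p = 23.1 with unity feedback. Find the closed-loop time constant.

Closed loop: T(s) = K_p·G_p/(1+K_p·G_p) = 63.53/(0.25s + 1 + 63.53), with pole at s = −(1 + 63.53)/0.25 = −258.1.
Closed-loop time constant τ = 1/258.1 = 0.00387 s.

τ = 0.00387 s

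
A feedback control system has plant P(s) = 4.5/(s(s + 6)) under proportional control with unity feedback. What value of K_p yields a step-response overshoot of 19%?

From %OS = 100·exp(−πζ/√(1−ζ²)) = 19%, ζ = −ln(0.19)/√(π²+ln²(0.19)) = 0.4673.
Characteristic equation s² + 6s + 4.5K_p = 0 gives ζ = 6/(2√(4.5K_p)).
Setting ζ = 0.4673: √(4.5K_p) = 6/(2·0.4673) = 6.419, so K_p = 41.21/4.5 = 9.16.

K_p = 9.16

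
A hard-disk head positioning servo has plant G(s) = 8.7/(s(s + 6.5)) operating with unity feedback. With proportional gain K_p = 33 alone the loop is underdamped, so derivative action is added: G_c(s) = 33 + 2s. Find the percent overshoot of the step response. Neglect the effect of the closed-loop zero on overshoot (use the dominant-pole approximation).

4.39%

Forward path: (33 + 2s)·8.7/(s(s+6.5)). The closed-loop characteristic equation is s² + (6.5 + 8.7·2)s + 8.7·33 = 0.
That is s² + 23.9s + 287.1 = 0, so ω_n = 16.94 rad/s and ζ = 23.9/(2·16.94) = 0.7053.
%OS = 100·exp(−πζ/√(1−ζ²)) = 4.39%.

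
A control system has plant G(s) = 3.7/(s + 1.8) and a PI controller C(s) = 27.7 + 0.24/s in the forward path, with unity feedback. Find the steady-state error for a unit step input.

0

The open loop C(s)G(s) has a pole at the origin (type 1), so the static position error constant is infinite and e_ss = 1/(1+∞) = 0.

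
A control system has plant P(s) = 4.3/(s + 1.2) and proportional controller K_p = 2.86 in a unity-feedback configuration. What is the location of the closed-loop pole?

Closed-loop transfer function: T(s) = K_p·P(s)/(1 + K_p·P(s)) = 12.3/(s + 1.2 + 12.3) = 12.3/(s + 13.5).
The closed-loop pole is at s = −13.5.

s = -13.5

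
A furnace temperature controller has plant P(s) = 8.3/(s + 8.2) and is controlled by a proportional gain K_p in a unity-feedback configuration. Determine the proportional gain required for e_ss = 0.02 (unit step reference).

Steady-state error for a unit step on this type-0 loop is 1/(1 + K_p·P(0)).
P(0) = 1.012. Require 1/(1 + K_p·1.012) = 0.02, so 1 + 1.012·K_p = 50.
K_p = (50 − 1)/1.012 = 48.4.

K_p = 48.4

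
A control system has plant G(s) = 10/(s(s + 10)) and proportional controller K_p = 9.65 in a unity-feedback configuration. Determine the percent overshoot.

The closed-loop denominator s² + 10s + 96.5 gives ω_n = √96.5 = 9.823 and ζ = 10/(2ω_n) = 0.509.
%OS = 100·exp(−πζ/√(1−ζ²)) = 100·exp(−π·0.509/√0.7409) = 15.6%.

15.6%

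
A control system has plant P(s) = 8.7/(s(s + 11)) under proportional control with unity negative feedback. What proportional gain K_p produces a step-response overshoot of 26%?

From %OS = 100·exp(−πζ/√(1−ζ²)) = 26%, ζ = −ln(0.26)/√(π²+ln²(0.26)) = 0.3941.
Characteristic equation s² + 11s + 8.7K_p = 0 gives ζ = 11/(2√(8.7K_p)).
Setting ζ = 0.3941: √(8.7K_p) = 11/(2·0.3941) = 13.96, so K_p = 194.8/8.7 = 22.4.

K_p = 22.4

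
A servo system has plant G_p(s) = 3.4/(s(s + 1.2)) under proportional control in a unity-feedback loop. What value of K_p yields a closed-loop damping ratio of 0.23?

Closed-loop characteristic equation: s² + 1.2s + K_p·3.4 = 0.
So ω_n = √(3.4K_p) and 2ζω_n = 1.2, giving ζ = 1.2/(2√(3.4K_p)).
Setting ζ = 0.23: √(3.4K_p) = 1.2/(2·0.23) = 2.609, so K_p = 6.805/3.4 = 2.

K_p = 2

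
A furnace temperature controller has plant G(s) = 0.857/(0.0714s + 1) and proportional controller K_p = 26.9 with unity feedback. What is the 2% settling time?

T_s ≈ 0.0119 s

Closed loop: T(s) = K_p·G/(1+K_p·G) = 23.05/(0.0714s + 1 + 23.05), with pole at s = −(1 + 23.05)/0.0714 = −336.9.
τ = 1/336.9 = 0.002968 s, so 2% settling time ≈ 4τ = 0.0119 s.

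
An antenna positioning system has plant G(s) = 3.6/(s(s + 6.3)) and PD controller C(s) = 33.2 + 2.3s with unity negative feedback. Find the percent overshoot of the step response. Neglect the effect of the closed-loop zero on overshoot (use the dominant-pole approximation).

Forward path: (33.2 + 2.3s)·3.6/(s(s+6.3)). The closed-loop characteristic equation is s² + (6.3 + 3.6·2.3)s + 3.6·33.2 = 0.
That is s² + 14.58s + 119.5 = 0, so ω_n = 10.93 rad/s and ζ = 14.58/(2·10.93) = 0.6668.
%OS = 100·exp(−πζ/√(1−ζ²)) = 6.01%.

6.01%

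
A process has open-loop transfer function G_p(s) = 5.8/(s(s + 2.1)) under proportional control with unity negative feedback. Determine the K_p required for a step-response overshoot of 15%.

K_p = 0.711

From %OS = 100·exp(−πζ/√(1−ζ²)) = 15%, ζ = −ln(0.15)/√(π²+ln²(0.15)) = 0.5169.
Characteristic equation s² + 2.1s + 5.8K_p = 0 gives ζ = 2.1/(2√(5.8K_p)).
Setting ζ = 0.5169: √(5.8K_p) = 2.1/(2·0.5169) = 2.031, so K_p = 4.126/5.8 = 0.711.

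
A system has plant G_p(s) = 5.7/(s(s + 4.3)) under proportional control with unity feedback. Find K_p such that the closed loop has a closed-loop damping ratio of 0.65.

Closed-loop characteristic equation: s² + 4.3s + K_p·5.7 = 0.
So ω_n = √(5.7K_p) and 2ζω_n = 4.3, giving ζ = 4.3/(2√(5.7K_p)).
Setting ζ = 0.65: √(5.7K_p) = 4.3/(2·0.65) = 3.308, so K_p = 10.94/5.7 = 1.92.

K_p = 1.92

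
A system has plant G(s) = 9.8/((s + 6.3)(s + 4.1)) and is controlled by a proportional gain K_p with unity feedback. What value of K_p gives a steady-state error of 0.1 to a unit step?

The loop is type 0, so e_ss(step) = 1/(1 + K_pos) with K_pos = K_p·G(0).
G(0) = 0.3794. Require 1/(1 + K_p·0.3794) = 0.1, so 1 + 0.3794·K_p = 10.
K_p = (10 − 1)/0.3794 = 23.7.

K_p = 23.7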